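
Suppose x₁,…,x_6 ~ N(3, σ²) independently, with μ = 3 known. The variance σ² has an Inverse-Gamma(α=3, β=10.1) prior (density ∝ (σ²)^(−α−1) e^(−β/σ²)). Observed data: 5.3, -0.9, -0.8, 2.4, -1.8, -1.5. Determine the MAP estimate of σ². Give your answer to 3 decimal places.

σ̂²_MAP = 7.056

Sum of squared deviations about the known mean: SS = (5.3−3)² + (-0.9−3)² + (-0.8−3)² + (2.4−3)² + (-1.8−3)² + (-1.5−3)² = 78.59.
The Normal likelihood contributes (σ²)^(−n/2) exp(−SS/(2σ²)), so the posterior is Inverse-Gamma(α + n/2, β + SS/2) = Inverse-Gamma(6, 49.395).
The mode of Inverse-Gamma(a, b) is b/(a+1) = 49.395/7 ≈ 7.056.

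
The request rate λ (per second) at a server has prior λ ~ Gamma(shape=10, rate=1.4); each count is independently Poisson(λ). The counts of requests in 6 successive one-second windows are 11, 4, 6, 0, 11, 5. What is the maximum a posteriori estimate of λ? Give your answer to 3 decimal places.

λ̂_MAP = 6.216

Σxᵢ = 11+4+6+0+11+5 = 37, with n = 6.
Posterior ∝ λ^9e^(−1.4λ) · λ^37e^(−6λ) = λ^46e^(−7.4λ), i.e. Gamma(shape=47, rate=7.4).
The mode of a Gamma(a, b) with a ≥ 1 (shape–rate) is (a−1)/b = 46/7.4 ≈ 6.216.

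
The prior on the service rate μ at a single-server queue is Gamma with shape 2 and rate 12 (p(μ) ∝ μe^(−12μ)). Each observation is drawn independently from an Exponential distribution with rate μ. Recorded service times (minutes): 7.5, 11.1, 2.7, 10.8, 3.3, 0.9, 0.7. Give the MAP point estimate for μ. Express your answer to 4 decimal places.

μ̂_MAP = 0.1633

The Exponential(rate=μ) likelihood is ∝ μ^n e^(−μΣtᵢ). Here n = 7 and Σtᵢ = 7.5 + 11.1 + 2.7 + 10.8 + 3.3 + 0.9 + 0.7 = 37.
Posterior ∝ μe^(−12μ) · μ^7e^(−37μ) = μ^8e^(−49μ), i.e. Gamma(9, 49).
Mode = (a−1)/b = 8/49 ≈ 0.1633.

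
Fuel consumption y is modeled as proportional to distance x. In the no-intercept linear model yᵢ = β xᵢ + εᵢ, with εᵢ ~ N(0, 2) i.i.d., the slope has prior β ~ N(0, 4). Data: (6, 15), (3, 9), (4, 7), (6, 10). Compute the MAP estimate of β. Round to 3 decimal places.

β̂_MAP = 2.103

log p(β | y) = −Σ(yᵢ − βxᵢ)²/(2·2) − β²/(2·4) + const.
Setting the derivative to zero: Σxᵢ(yᵢ − βxᵢ)/2 − β/4 = 0, so β = Σxᵢyᵢ / (Σxᵢ² + σ²/τ²).
Σxᵢyᵢ = 6·15 + 3·9 + 4·7 + 6·10 = 205; Σxᵢ² = 97; σ²/τ² = 0.5.
β̂_MAP = 205 / (97 + 0.5) = 205/97.5 ≈ 2.103.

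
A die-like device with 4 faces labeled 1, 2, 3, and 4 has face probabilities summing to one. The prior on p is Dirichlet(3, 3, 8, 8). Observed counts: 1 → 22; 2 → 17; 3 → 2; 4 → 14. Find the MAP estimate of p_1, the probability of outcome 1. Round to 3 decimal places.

MAP estimate: 0.329

The posterior is Dirichlet(αᵢ + nᵢ) = Dirichlet(25, 20, 10, 22).
For a Dirichlet(a₁,…,a_K) with all aᵢ > 1, the mode has j-th component (aⱼ − 1)/(Σaᵢ − K).
Here Σaᵢ = 77 and K = 4, so p_1 = (25 − 1)/(77 − 4) = 24/73 ≈ 0.329.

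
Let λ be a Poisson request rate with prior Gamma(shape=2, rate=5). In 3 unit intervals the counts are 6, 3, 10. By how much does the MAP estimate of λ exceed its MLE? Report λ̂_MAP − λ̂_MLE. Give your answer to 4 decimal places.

Σxᵢ = 19. Posterior is Gamma(21, 8); MAP = (21−1)/8 = 20/8 ≈ 2.50000.
MLE = x̄ = 19/3 ≈ 6.33333.
Difference = 20/8 − 19/3 = -23/6 ≈ -3.8333.

MAP − MLE = -3.8333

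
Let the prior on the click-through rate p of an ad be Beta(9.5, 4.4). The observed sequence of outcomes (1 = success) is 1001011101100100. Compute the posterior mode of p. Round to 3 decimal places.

p̂_MAP = 0.591

Prior: Beta(9.5, 4.4).
Data: 8 successes in 16 trials (from the sequence). The binomial likelihood contributes p^8(1−p)^8, so the posterior is Beta(9.5+8, 4.4+8) = Beta(17.5, 12.4).
For Beta(a, b) with a, b > 1 the mode is (a−1)/(a+b−2) = 16.5/27.9 ≈ 0.591.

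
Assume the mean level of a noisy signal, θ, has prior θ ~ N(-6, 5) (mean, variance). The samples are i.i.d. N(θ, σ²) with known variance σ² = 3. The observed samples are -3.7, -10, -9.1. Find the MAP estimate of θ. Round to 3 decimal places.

n = 3; x̄ = ((-3.7) + (-10) + (-9.1))/3 = -22.8/3 = -7.6.
For a Normal prior and Normal likelihood with known variance, the posterior is Normal; its mode equals its mean, the precision-weighted average.
Prior precision 1/σ₀² = 1/5 = 0.2; data precision n/σ² = 3/3 = 1.
θ̂ = (0.2·(-6) + 1·(-7.6)) / (0.2 + 1) = (-8.8)/1.2 = -22/3 ≈ -7.333.

θ̂_MAP = -7.333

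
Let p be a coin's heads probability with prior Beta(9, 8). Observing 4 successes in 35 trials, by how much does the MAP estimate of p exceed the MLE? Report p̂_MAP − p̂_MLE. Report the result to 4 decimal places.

MAP − MLE = 0.1257

Posterior is Beta(13, 39); MAP = (13−1)/(52−2) = 12/50 ≈ 0.24000.
MLE ignores the prior: p̂_MLE = k/n = 4/35 ≈ 0.11429.
Difference = 12/50 − 4/35 = 22/175 ≈ 0.1257.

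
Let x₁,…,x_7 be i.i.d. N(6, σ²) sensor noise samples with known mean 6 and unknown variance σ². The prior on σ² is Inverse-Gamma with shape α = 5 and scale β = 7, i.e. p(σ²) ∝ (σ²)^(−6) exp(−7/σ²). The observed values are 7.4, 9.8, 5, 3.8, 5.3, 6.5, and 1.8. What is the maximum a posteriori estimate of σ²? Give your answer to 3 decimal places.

Sum of squared deviations about the known mean: SS = (7.4−6)² + (9.8−6)² + (5−6)² + (3.8−6)² + (5.3−6)² + (6.5−6)² + (1.8−6)² = 40.62.
The Normal likelihood contributes (σ²)^(−n/2) exp(−SS/(2σ²)), so the posterior is Inverse-Gamma(α + n/2, β + SS/2) = Inverse-Gamma(8.5, 27.31).
The mode of Inverse-Gamma(a, b) is b/(a+1) = 27.31/9.5 ≈ 2.875.

σ̂²_MAP = 2.875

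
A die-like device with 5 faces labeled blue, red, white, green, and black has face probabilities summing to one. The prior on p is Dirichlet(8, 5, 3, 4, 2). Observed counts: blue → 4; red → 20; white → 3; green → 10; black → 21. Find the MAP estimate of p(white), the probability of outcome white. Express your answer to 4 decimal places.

MAP estimate of p(white) = 0.0667

The posterior is Dirichlet(αᵢ + nᵢ) = Dirichlet(12, 25, 6, 14, 23).
For a Dirichlet(a₁,…,a_K) with all aᵢ > 1, the mode has j-th component (aⱼ − 1)/(Σaᵢ − K).
Here Σaᵢ = 80 and K = 5, so p(white) = (6 − 1)/(80 − 5) = 5/75 ≈ 0.0667.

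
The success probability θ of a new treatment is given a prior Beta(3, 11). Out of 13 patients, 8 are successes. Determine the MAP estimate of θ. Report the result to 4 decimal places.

θ̂_MAP = 0.4000

Prior: Beta(3, 11).
Data: 8 successes in 13 trials. The binomial likelihood contributes θ^8(1−θ)^5, so the posterior is Beta(3+8, 11+5) = Beta(11, 16).
For Beta(a, b) with a, b > 1 the mode is (a−1)/(a+b−2) = 10/25 ≈ 0.4000.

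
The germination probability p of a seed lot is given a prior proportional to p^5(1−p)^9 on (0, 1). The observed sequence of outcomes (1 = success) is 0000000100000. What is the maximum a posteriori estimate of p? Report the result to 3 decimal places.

p̂_MAP = 0.222

The prior density ∝ p^5(1−p)^9 is the kernel of Beta(6, 10).
Data: 1 success in 13 trials (from the sequence). The binomial likelihood contributes p(1−p)^12, so the posterior is Beta(6+1, 10+12) = Beta(7, 22).
For Beta(a, b) with a, b > 1 the mode is (a−1)/(a+b−2) = 6/27 ≈ 0.222.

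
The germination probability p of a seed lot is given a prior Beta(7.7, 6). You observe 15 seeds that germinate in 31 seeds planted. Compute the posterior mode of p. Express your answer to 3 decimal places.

Prior: Beta(7.7, 6).
Data: 15 successes in 31 trials. The binomial likelihood contributes p^15(1−p)^16, so the posterior is Beta(7.7+15, 6+16) = Beta(22.7, 22).
For Beta(a, b) with a, b > 1 the mode is (a−1)/(a+b−2) = 21.7/42.7 ≈ 0.508.

p̂_MAP = 0.508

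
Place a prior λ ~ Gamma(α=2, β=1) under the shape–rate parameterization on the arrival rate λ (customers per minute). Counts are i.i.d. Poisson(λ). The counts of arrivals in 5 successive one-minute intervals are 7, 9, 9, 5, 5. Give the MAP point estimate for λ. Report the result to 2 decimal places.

λ̂_MAP = 6.00

Σxᵢ = 7+9+9+5+5 = 35, with n = 5.
Posterior ∝ λe^(−1λ) · λ^35e^(−5λ) = λ^36e^(−6λ), i.e. Gamma(shape=37, rate=6).
The mode of a Gamma(a, b) with a ≥ 1 (shape–rate) is (a−1)/b = 36/6 ≈ 6.00.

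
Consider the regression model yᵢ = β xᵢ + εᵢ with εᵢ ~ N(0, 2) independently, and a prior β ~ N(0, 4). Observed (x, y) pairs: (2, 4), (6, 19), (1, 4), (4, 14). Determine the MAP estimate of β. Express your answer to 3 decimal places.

β̂_MAP = 3.165

log p(β | y) = −Σ(yᵢ − βxᵢ)²/(2·2) − β²/(2·4) + const.
Setting the derivative to zero: Σxᵢ(yᵢ − βxᵢ)/2 − β/4 = 0, so β = Σxᵢyᵢ / (Σxᵢ² + σ²/τ²).
Σxᵢyᵢ = 2·4 + 6·19 + 1·4 + 4·14 = 182; Σxᵢ² = 57; σ²/τ² = 0.5.
β̂_MAP = 182 / (57 + 0.5) = 182/57.5 ≈ 3.165.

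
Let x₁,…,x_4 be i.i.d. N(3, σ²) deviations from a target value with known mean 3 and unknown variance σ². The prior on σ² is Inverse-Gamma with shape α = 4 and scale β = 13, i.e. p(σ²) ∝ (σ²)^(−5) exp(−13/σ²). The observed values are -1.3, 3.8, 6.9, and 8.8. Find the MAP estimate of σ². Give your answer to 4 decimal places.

σ̂²_MAP = 6.7129

Sum of squared deviations about the known mean: SS = (-1.3−3)² + (3.8−3)² + (6.9−3)² + (8.8−3)² = 67.98.
The Normal likelihood contributes (σ²)^(−n/2) exp(−SS/(2σ²)), so the posterior is Inverse-Gamma(α + n/2, β + SS/2) = Inverse-Gamma(6, 46.99).
The mode of Inverse-Gamma(a, b) is b/(a+1) = 46.99/7 ≈ 6.7129.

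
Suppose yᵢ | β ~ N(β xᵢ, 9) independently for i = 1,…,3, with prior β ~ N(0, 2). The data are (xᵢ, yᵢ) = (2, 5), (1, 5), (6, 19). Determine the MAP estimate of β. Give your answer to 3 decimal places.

β̂_MAP = 2.835

log p(β | y) = −Σ(yᵢ − βxᵢ)²/(2·9) − β²/(2·2) + const.
Setting the derivative to zero: Σxᵢ(yᵢ − βxᵢ)/9 − β/2 = 0, so β = Σxᵢyᵢ / (Σxᵢ² + σ²/τ²).
Σxᵢyᵢ = 2·5 + 1·5 + 6·19 = 129; Σxᵢ² = 41; σ²/τ² = 4.5.
β̂_MAP = 129 / (41 + 4.5) = 129/45.5 ≈ 2.835.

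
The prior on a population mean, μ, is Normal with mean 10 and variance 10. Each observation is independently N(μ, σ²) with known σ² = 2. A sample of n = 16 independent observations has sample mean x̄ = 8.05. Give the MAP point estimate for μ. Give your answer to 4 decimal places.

μ̂_MAP = 8.0741

n = 16, x̄ = 8.05.
For a Normal prior and Normal likelihood with known variance, the posterior is Normal; its mode equals its mean, the precision-weighted average.
Prior precision 1/σ₀² = 1/10 = 0.1; data precision n/σ² = 16/2 = 8.
μ̂ = (0.1·10 + 8·8.05) / (0.1 + 8) = 65.4/8.1 = 218/27 ≈ 8.0741.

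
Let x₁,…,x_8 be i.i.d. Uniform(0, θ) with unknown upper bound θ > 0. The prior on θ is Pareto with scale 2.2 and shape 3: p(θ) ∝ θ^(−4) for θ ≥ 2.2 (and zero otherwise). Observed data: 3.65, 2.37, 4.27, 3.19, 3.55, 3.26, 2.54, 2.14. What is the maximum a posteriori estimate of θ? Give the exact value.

The Uniform(0, θ) likelihood is θ^(−n) for θ ≥ max(xᵢ), zero otherwise. Here max(xᵢ) = 4.27.
Posterior ∝ θ^(−4) · θ^(−8) = θ^(−12) on θ ≥ max(2.2, 4.27) = 4.27.
This density is strictly decreasing in θ, so the posterior mode lies at the lower boundary of the support.

θ̂_MAP = 4.27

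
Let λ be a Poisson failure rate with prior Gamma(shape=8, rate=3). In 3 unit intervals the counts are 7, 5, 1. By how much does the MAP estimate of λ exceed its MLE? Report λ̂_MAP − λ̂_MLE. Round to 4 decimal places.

Σxᵢ = 13. Posterior is Gamma(21, 6); MAP = (21−1)/6 = 20/6 ≈ 3.33333.
MLE = x̄ = 13/3 ≈ 4.33333.
Difference = 20/6 − 13/3 = -1 ≈ -1.0000.

MAP − MLE = -1.0000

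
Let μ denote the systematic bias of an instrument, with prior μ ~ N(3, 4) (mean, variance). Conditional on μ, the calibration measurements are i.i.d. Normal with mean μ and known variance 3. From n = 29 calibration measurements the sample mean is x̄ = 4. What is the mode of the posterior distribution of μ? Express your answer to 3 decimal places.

μ̂_MAP = 3.975

n = 29, x̄ = 4.
For a Normal prior and Normal likelihood with known variance, the posterior is Normal; its mode equals its mean, the precision-weighted average.
Prior precision 1/σ₀² = 1/4 = 0.25; data precision n/σ² = 29/3.
μ̂ = (0.25·3 + (29/3)·4) / (0.25 + 29/3) = (473/12)/(119/12) = 473/119 ≈ 3.975.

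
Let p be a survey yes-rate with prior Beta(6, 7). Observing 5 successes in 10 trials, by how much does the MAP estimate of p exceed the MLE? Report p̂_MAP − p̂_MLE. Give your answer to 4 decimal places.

MAP − MLE = -0.0238

Posterior is Beta(11, 12); MAP = (11−1)/(23−2) = 10/21 ≈ 0.47619.
MLE ignores the prior: p̂_MLE = k/n = 5/10 ≈ 0.50000.
Difference = 10/21 − 5/10 = -1/42 ≈ -0.0238.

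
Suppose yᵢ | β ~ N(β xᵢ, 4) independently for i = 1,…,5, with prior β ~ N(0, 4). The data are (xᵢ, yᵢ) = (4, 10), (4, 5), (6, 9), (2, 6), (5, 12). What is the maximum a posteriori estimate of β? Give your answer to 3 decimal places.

log p(β | y) = −Σ(yᵢ − βxᵢ)²/(2·4) − β²/(2·4) + const.
Setting the derivative to zero: Σxᵢ(yᵢ − βxᵢ)/4 − β/4 = 0, so β = Σxᵢyᵢ / (Σxᵢ² + σ²/τ²).
Σxᵢyᵢ = 4·10 + 4·5 + 6·9 + 2·6 + 5·12 = 186; Σxᵢ² = 97; σ²/τ² = 1.
β̂_MAP = 186 / (97 + 1) = 186/98 ≈ 1.898.

β̂_MAP = 1.898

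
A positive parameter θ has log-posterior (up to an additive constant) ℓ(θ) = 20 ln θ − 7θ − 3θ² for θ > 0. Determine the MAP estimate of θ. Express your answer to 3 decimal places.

θ̂_MAP = 1.333

ℓ'(θ) = 20/θ − 7 − 6θ. Setting this to zero and multiplying by θ: 6θ² + 7θ − 20 = 0.
θ = (−7 + √(7² + 4·6·20)) / (2·6) = (−7 + √529) / 12 = (−7 + 23)/12 = 4/3.
ℓ''(θ) = −20/θ² − 6 < 0, confirming a maximum.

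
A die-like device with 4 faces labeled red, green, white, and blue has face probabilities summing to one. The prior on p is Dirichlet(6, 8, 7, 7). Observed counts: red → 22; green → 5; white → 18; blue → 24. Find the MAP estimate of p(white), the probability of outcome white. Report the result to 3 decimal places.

The posterior is Dirichlet(αᵢ + nᵢ) = Dirichlet(28, 13, 25, 31).
For a Dirichlet(a₁,…,a_K) with all aᵢ > 1, the mode has j-th component (aⱼ − 1)/(Σaᵢ − K).
Here Σaᵢ = 97 and K = 4, so p(white) = (25 − 1)/(97 − 4) = 24/93 ≈ 0.258.

MAP estimate of p(white) = 0.258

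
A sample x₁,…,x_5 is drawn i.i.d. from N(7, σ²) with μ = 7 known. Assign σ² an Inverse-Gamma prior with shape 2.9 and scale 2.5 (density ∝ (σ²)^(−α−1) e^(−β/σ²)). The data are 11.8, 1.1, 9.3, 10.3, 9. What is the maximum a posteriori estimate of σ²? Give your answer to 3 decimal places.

σ̂²_MAP = 6.487

Sum of squared deviations about the known mean: SS = (11.8−7)² + (1.1−7)² + (9.3−7)² + (10.3−7)² + (9−7)² = 78.03.
The Normal likelihood contributes (σ²)^(−n/2) exp(−SS/(2σ²)), so the posterior is Inverse-Gamma(α + n/2, β + SS/2) = Inverse-Gamma(5.4, 41.515).
The mode of Inverse-Gamma(a, b) is b/(a+1) = 41.515/6.4 ≈ 6.487.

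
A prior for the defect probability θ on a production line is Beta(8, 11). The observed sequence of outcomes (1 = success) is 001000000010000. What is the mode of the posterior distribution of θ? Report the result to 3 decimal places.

θ̂_MAP = 0.281

Prior: Beta(8, 11).
Data: 2 successes in 15 trials (from the sequence). The binomial likelihood contributes θ^2(1−θ)^13, so the posterior is Beta(8+2, 11+13) = Beta(10, 24).
For Beta(a, b) with a, b > 1 the mode is (a−1)/(a+b−2) = 9/32 ≈ 0.281.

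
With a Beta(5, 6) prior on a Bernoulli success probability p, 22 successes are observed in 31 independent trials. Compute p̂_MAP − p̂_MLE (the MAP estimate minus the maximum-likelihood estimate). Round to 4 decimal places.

MAP − MLE = -0.0597

Posterior is Beta(27, 15); MAP = (27−1)/(42−2) = 26/40 ≈ 0.65000.
MLE ignores the prior: p̂_MLE = k/n = 22/31 ≈ 0.70968.
Difference = 26/40 − 22/31 = -37/620 ≈ -0.0597.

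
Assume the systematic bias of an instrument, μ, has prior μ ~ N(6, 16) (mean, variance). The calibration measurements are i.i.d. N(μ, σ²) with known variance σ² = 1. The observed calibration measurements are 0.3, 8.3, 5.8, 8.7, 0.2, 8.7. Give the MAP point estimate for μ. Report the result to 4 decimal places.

μ̂_MAP = 5.3402

n = 6; x̄ = (0.3 + 8.3 + 5.8 + 8.7 + 0.2 + 8.7)/6 = 32/6 = 16/3 ≈ 5.3333.
For a Normal prior and Normal likelihood with known variance, the posterior is Normal; its mode equals its mean, the precision-weighted average.
Prior precision 1/σ₀² = 1/16 = 0.0625; data precision n/σ² = 6/1 = 6.
μ̂ = (0.0625·6 + 6·(16/3)) / (0.0625 + 6) = 32.375/6.0625 = 518/97 ≈ 5.3402.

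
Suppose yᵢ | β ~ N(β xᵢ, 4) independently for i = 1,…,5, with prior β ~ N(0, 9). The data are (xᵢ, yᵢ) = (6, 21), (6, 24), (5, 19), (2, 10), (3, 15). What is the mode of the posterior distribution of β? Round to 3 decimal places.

log p(β | y) = −Σ(yᵢ − βxᵢ)²/(2·4) − β²/(2·9) + const.
Setting the derivative to zero: Σxᵢ(yᵢ − βxᵢ)/4 − β/9 = 0, so β = Σxᵢyᵢ / (Σxᵢ² + σ²/τ²).
Σxᵢyᵢ = 6·21 + 6·24 + 5·19 + 2·10 + 3·15 = 430; Σxᵢ² = 110; σ²/τ² = 4/9.
β̂_MAP = 430 / (110 + 4/9) = 430/(994/9) = 1935/497 ≈ 3.893.

β̂_MAP = 3.893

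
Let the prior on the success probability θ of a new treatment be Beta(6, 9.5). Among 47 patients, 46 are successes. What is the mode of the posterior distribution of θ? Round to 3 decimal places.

Prior: Beta(6, 9.5).
Data: 46 successes in 47 trials. The binomial likelihood contributes θ^46(1−θ)^1, so the posterior is Beta(6+46, 9.5+1) = Beta(52, 10.5).
For Beta(a, b) with a, b > 1 the mode is (a−1)/(a+b−2) = 51/60.5 ≈ 0.843.

θ̂_MAP = 0.843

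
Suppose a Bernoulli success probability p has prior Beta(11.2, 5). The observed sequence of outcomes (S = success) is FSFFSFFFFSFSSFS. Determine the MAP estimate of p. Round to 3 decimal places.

Prior: Beta(11.2, 5).
Data: 6 successes in 15 trials (from the sequence). The binomial likelihood contributes p^6(1−p)^9, so the posterior is Beta(11.2+6, 5+9) = Beta(17.2, 14).
For Beta(a, b) with a, b > 1 the mode is (a−1)/(a+b−2) = 16.2/29.2 ≈ 0.555.

p̂_MAP = 0.555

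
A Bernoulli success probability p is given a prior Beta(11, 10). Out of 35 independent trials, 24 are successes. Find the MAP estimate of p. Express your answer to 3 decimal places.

Prior: Beta(11, 10).
Data: 24 successes in 35 trials. The binomial likelihood contributes p^24(1−p)^11, so the posterior is Beta(11+24, 10+11) = Beta(35, 21).
For Beta(a, b) with a, b > 1 the mode is (a−1)/(a+b−2) = 34/54 ≈ 0.630.

p̂_MAP = 0.630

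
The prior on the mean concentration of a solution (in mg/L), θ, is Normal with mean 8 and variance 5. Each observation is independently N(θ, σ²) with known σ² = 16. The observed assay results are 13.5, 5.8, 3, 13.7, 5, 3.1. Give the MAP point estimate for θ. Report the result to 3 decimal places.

n = 6; x̄ = (13.5 + 5.8 + 3 + 13.7 + 5 + 3.1)/6 = 44.1/6 = 7.35.
For a Normal prior and Normal likelihood with known variance, the posterior is Normal; its mode equals its mean, the precision-weighted average.
Prior precision 1/σ₀² = 1/5 = 0.2; data precision n/σ² = 6/16 = 0.375.
θ̂ = (0.2·8 + 0.375·7.35) / (0.2 + 0.375) = 4.35625/0.575 = 697/92 ≈ 7.576.

θ̂_MAP = 7.576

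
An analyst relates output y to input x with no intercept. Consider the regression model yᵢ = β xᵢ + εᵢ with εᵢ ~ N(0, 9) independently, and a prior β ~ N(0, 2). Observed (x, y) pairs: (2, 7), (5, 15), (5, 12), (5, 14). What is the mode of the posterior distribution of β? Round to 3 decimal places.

β̂_MAP = 2.623

log p(β | y) = −Σ(yᵢ − βxᵢ)²/(2·9) − β²/(2·2) + const.
Setting the derivative to zero: Σxᵢ(yᵢ − βxᵢ)/9 − β/2 = 0, so β = Σxᵢyᵢ / (Σxᵢ² + σ²/τ²).
Σxᵢyᵢ = 2·7 + 5·15 + 5·12 + 5·14 = 219; Σxᵢ² = 79; σ²/τ² = 4.5.
β̂_MAP = 219 / (79 + 4.5) = 219/83.5 ≈ 2.623.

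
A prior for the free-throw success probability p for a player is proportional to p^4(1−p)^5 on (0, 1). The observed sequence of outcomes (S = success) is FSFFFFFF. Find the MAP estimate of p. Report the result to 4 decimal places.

The prior density ∝ p^4(1−p)^5 is the kernel of Beta(5, 6).
Data: 1 success in 8 trials (from the sequence). The binomial likelihood contributes p(1−p)^7, so the posterior is Beta(5+1, 6+7) = Beta(6, 13).
For Beta(a, b) with a, b > 1 the mode is (a−1)/(a+b−2) = 5/17 ≈ 0.2941.

p̂_MAP = 0.2941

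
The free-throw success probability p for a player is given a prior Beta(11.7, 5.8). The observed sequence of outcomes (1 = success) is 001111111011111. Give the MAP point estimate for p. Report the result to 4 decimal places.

Prior: Beta(11.7, 5.8).
Data: 12 successes in 15 trials (from the sequence). The binomial likelihood contributes p^12(1−p)^3, so the posterior is Beta(11.7+12, 5.8+3) = Beta(23.7, 8.8).
For Beta(a, b) with a, b > 1 the mode is (a−1)/(a+b−2) = 22.7/30.5 ≈ 0.7443.

p̂_MAP = 0.7443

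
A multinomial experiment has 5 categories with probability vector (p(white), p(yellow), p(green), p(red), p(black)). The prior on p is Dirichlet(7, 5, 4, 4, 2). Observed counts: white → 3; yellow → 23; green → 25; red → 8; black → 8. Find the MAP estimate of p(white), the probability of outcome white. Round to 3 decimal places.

MAP estimate of p(white) = 0.107

The posterior is Dirichlet(αᵢ + nᵢ) = Dirichlet(10, 28, 29, 12, 10).
For a Dirichlet(a₁,…,a_K) with all aᵢ > 1, the mode has j-th component (aⱼ − 1)/(Σaᵢ − K).
Here Σaᵢ = 89 and K = 5, so p(white) = (10 − 1)/(89 − 5) = 9/84 ≈ 0.107.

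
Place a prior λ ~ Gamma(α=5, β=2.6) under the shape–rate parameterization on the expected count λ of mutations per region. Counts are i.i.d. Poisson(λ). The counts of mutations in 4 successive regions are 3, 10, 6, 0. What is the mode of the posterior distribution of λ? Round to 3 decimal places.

Σxᵢ = 3+10+6+0 = 19, with n = 4.
Posterior ∝ λ^4e^(−2.6λ) · λ^19e^(−4λ) = λ^23e^(−6.6λ), i.e. Gamma(shape=24, rate=6.6).
The mode of a Gamma(a, b) with a ≥ 1 (shape–rate) is (a−1)/b = 23/6.6 ≈ 3.485.

λ̂_MAP = 3.485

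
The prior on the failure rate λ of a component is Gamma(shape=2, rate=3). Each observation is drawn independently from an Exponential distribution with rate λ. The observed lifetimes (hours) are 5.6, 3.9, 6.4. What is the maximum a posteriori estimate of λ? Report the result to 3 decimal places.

The Exponential(rate=λ) likelihood is ∝ λ^n e^(−λΣtᵢ). Here n = 3 and Σtᵢ = 5.6 + 3.9 + 6.4 = 15.9.
Posterior ∝ λe^(−3λ) · λ^3e^(−15.9λ) = λ^4e^(−18.9λ), i.e. Gamma(5, 18.9).
Mode = (a−1)/b = 4/18.9 ≈ 0.212.

λ̂_MAP = 0.212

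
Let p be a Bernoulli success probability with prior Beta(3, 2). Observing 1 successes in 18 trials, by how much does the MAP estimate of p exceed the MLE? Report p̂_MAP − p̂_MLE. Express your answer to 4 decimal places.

Posterior is Beta(4, 19); MAP = (4−1)/(23−2) = 3/21 ≈ 0.14286.
MLE ignores the prior: p̂_MLE = k/n = 1/18 ≈ 0.05556.
Difference = 3/21 − 1/18 = 11/126 ≈ 0.0873.

MAP − MLE = 0.0873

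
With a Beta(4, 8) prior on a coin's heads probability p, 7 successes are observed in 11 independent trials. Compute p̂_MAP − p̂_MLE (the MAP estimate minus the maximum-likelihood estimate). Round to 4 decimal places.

Posterior is Beta(11, 12); MAP = (11−1)/(23−2) = 10/21 ≈ 0.47619.
MLE ignores the prior: p̂_MLE = k/n = 7/11 ≈ 0.63636.
Difference = 10/21 − 7/11 = -37/231 ≈ -0.1602.

MAP − MLE = -0.1602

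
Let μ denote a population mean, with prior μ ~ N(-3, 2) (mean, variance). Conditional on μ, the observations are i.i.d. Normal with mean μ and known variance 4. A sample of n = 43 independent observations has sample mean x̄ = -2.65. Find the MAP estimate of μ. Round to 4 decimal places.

n = 43, x̄ = -2.65.
For a Normal prior and Normal likelihood with known variance, the posterior is Normal; its mode equals its mean, the precision-weighted average.
Prior precision 1/σ₀² = 1/2 = 0.5; data precision n/σ² = 43/4 = 10.75.
μ̂ = (0.5·(-3) + 10.75·(-2.65)) / (0.5 + 10.75) = (-29.9875)/11.25 = -2399/900 ≈ -2.6656.

μ̂_MAP = -2.6656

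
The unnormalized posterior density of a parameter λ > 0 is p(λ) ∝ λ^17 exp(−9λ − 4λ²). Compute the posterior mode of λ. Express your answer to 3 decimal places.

λ̂_MAP = 1.000

ℓ'(λ) = 17/λ − 9 − 8λ. Setting this to zero and multiplying by λ: 8λ² + 9λ − 17 = 0.
λ = (−9 + √(9² + 4·8·17)) / (2·8) = (−9 + √625) / 16 = (−9 + 25)/16 = 1.
ℓ''(λ) = −17/λ² − 8 < 0, confirming a maximum.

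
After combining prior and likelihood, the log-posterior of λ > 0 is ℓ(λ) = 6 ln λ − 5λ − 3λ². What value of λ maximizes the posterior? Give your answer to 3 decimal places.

λ̂_MAP = 0.667

ℓ'(λ) = 6/λ − 5 − 6λ. Setting this to zero and multiplying by λ: 6λ² + 5λ − 6 = 0.
λ = (−5 + √(5² + 4·6·6)) / (2·6) = (−5 + √169) / 12 = (−5 + 13)/12 = 2/3.
ℓ''(λ) = −6/λ² − 6 < 0, confirming a maximum.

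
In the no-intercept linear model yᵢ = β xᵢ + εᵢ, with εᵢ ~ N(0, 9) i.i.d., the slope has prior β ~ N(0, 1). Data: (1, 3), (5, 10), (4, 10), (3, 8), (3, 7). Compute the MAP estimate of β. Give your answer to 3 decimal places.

log p(β | y) = −Σ(yᵢ − βxᵢ)²/(2·9) − β²/(2·1) + const.
Setting the derivative to zero: Σxᵢ(yᵢ − βxᵢ)/9 − β/1 = 0, so β = Σxᵢyᵢ / (Σxᵢ² + σ²/τ²).
Σxᵢyᵢ = 1·3 + 5·10 + 4·10 + 3·8 + 3·7 = 138; Σxᵢ² = 60; σ²/τ² = 9.
β̂_MAP = 138 / (60 + 9) = 138/69 ≈ 2.000.

β̂_MAP = 2.000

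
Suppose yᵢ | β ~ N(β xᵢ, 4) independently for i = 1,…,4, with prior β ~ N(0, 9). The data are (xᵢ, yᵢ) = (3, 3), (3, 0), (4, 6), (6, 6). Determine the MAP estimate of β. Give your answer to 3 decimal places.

log p(β | y) = −Σ(yᵢ − βxᵢ)²/(2·4) − β²/(2·9) + const.
Setting the derivative to zero: Σxᵢ(yᵢ − βxᵢ)/4 − β/9 = 0, so β = Σxᵢyᵢ / (Σxᵢ² + σ²/τ²).
Σxᵢyᵢ = 3·3 + 3·0 + 4·6 + 6·6 = 69; Σxᵢ² = 70; σ²/τ² = 4/9.
β̂_MAP = 69 / (70 + 4/9) = 69/(634/9) = 621/634 ≈ 0.979.

β̂_MAP = 0.979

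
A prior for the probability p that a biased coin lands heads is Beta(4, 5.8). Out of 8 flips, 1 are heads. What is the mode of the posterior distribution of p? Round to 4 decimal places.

Prior: Beta(4, 5.8).
Data: 1 success in 8 trials. The binomial likelihood contributes p(1−p)^7, so the posterior is Beta(4+1, 5.8+7) = Beta(5, 12.8).
For Beta(a, b) with a, b > 1 the mode is (a−1)/(a+b−2) = 4/15.8 ≈ 0.2532.

p̂_MAP = 0.2532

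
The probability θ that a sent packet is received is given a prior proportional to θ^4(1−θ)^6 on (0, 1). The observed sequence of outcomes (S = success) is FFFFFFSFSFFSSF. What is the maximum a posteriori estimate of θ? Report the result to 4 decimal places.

The prior density ∝ θ^4(1−θ)^6 is the kernel of Beta(5, 7).
Data: 4 successes in 14 trials (from the sequence). The binomial likelihood contributes θ^4(1−θ)^10, so the posterior is Beta(5+4, 7+10) = Beta(9, 17).
For Beta(a, b) with a, b > 1 the mode is (a−1)/(a+b−2) = 8/24 ≈ 0.3333.

θ̂_MAP = 0.3333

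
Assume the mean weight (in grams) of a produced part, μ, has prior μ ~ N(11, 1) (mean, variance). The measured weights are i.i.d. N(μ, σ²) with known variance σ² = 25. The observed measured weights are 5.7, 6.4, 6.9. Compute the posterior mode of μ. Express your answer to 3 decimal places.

n = 3; x̄ = (5.7 + 6.4 + 6.9)/3 = 19/3 = 19/3 ≈ 6.3333.
For a Normal prior and Normal likelihood with known variance, the posterior is Normal; its mode equals its mean, the precision-weighted average.
Prior precision 1/σ₀² = 1/1 = 1; data precision n/σ² = 3/25 = 0.12.
μ̂ = (1·11 + 0.12·(19/3)) / (1 + 0.12) = 11.76/1.12 = 10.500.

μ̂_MAP = 10.500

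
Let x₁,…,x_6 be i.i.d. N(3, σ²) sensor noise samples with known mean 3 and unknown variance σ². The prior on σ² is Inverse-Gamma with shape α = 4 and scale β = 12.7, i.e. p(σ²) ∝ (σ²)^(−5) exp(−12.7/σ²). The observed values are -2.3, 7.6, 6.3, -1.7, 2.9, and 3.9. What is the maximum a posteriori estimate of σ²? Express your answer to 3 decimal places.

σ̂²_MAP = 6.778

Sum of squared deviations about the known mean: SS = (-2.3−3)² + (7.6−3)² + (6.3−3)² + (-1.7−3)² + (2.9−3)² + (3.9−3)² = 83.05.
The Normal likelihood contributes (σ²)^(−n/2) exp(−SS/(2σ²)), so the posterior is Inverse-Gamma(α + n/2, β + SS/2) = Inverse-Gamma(7, 54.225).
The mode of Inverse-Gamma(a, b) is b/(a+1) = 54.225/8 ≈ 6.778.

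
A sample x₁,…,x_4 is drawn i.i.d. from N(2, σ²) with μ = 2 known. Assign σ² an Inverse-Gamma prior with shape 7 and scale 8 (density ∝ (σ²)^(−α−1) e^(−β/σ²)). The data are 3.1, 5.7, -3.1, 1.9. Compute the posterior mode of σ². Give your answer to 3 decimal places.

σ̂²_MAP = 2.846

Sum of squared deviations about the known mean: SS = (3.1−2)² + (5.7−2)² + (-3.1−2)² + (1.9−2)² = 40.92.
The Normal likelihood contributes (σ²)^(−n/2) exp(−SS/(2σ²)), so the posterior is Inverse-Gamma(α + n/2, β + SS/2) = Inverse-Gamma(9, 28.46).
The mode of Inverse-Gamma(a, b) is b/(a+1) = 28.46/10 ≈ 2.846.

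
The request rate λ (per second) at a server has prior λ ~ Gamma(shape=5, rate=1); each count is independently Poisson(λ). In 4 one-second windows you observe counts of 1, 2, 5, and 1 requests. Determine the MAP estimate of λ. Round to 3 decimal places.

λ̂_MAP = 2.600

Σxᵢ = 1+2+5+1 = 9, with n = 4.
Posterior ∝ λ^4e^(−1λ) · λ^9e^(−4λ) = λ^13e^(−5λ), i.e. Gamma(shape=14, rate=5).
The mode of a Gamma(a, b) with a ≥ 1 (shape–rate) is (a−1)/b = 13/5 ≈ 2.600.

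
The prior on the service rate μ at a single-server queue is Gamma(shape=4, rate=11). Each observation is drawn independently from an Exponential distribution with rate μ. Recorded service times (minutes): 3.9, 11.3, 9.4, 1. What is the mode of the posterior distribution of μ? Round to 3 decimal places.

The Exponential(rate=μ) likelihood is ∝ μ^n e^(−μΣtᵢ). Here n = 4 and Σtᵢ = 3.9 + 11.3 + 9.4 + 1 = 25.6.
Posterior ∝ μ^3e^(−11μ) · μ^4e^(−25.6μ) = μ^7e^(−36.6μ), i.e. Gamma(8, 36.6).
Mode = (a−1)/b = 7/36.6 ≈ 0.191.

μ̂_MAP = 0.191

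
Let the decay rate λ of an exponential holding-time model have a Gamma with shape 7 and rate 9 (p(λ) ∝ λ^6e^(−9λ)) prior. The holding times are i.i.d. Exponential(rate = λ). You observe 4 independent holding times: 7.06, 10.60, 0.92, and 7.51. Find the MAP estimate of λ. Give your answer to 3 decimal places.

λ̂_MAP = 0.285

The Exponential(rate=λ) likelihood is ∝ λ^n e^(−λΣtᵢ). Here n = 4 and Σtᵢ = 7.06 + 10.60 + 0.92 + 7.51 = 26.09.
Posterior ∝ λ^6e^(−9λ) · λ^4e^(−26.09λ) = λ^10e^(−35.09λ), i.e. Gamma(11, 35.09).
Mode = (a−1)/b = 10/35.09 ≈ 0.285.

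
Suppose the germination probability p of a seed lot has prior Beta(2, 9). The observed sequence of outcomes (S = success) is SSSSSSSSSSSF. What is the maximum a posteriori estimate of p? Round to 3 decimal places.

p̂_MAP = 0.571

Prior: Beta(2, 9).
Data: 11 successes in 12 trials (from the sequence). The binomial likelihood contributes p^11(1−p)^1, so the posterior is Beta(2+11, 9+1) = Beta(13, 10).
For Beta(a, b) with a, b > 1 the mode is (a−1)/(a+b−2) = 12/21 ≈ 0.571.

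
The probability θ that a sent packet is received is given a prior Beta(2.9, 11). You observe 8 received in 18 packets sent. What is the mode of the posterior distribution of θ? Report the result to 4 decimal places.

θ̂_MAP = 0.3311

Prior: Beta(2.9, 11).
Data: 8 successes in 18 trials. The binomial likelihood contributes θ^8(1−θ)^10, so the posterior is Beta(2.9+8, 11+10) = Beta(10.9, 21).
For Beta(a, b) with a, b > 1 the mode is (a−1)/(a+b−2) = 9.9/29.9 ≈ 0.3311.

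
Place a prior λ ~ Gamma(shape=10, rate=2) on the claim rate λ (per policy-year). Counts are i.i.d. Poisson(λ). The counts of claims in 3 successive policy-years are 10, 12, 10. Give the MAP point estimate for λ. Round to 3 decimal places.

λ̂_MAP = 8.200

Σxᵢ = 10+12+10 = 32, with n = 3.
Posterior ∝ λ^9e^(−2λ) · λ^32e^(−3λ) = λ^41e^(−5λ), i.e. Gamma(shape=42, rate=5).
The mode of a Gamma(a, b) with a ≥ 1 (shape–rate) is (a−1)/b = 41/5 ≈ 8.200.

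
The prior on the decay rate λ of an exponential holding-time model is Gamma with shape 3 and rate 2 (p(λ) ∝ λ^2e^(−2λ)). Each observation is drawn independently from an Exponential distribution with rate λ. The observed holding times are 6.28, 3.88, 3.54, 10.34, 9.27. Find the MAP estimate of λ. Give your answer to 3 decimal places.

The Exponential(rate=λ) likelihood is ∝ λ^n e^(−λΣtᵢ). Here n = 5 and Σtᵢ = 6.28 + 3.88 + 3.54 + 10.34 + 9.27 = 33.31.
Posterior ∝ λ^2e^(−2λ) · λ^5e^(−33.31λ) = λ^7e^(−35.31λ), i.e. Gamma(8, 35.31).
Mode = (a−1)/b = 7/35.31 ≈ 0.198.

λ̂_MAP = 0.198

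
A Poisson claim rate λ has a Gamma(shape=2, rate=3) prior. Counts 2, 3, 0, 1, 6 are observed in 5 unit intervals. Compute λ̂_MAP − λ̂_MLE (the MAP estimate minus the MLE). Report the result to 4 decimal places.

Σxᵢ = 12. Posterior is Gamma(14, 8); MAP = (14−1)/8 = 13/8 ≈ 1.62500.
MLE = x̄ = 12/5 ≈ 2.40000.
Difference = 13/8 − 12/5 = -31/40 ≈ -0.7750.

MAP − MLE = -0.7750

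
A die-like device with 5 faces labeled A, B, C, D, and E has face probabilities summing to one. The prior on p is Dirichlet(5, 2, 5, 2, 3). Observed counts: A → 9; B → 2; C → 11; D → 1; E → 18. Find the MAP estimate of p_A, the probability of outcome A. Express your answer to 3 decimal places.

The posterior is Dirichlet(αᵢ + nᵢ) = Dirichlet(14, 4, 16, 3, 21).
For a Dirichlet(a₁,…,a_K) with all aᵢ > 1, the mode has j-th component (aⱼ − 1)/(Σaᵢ − K).
Here Σaᵢ = 58 and K = 5, so p_A = (14 − 1)/(58 − 5) = 13/53 ≈ 0.245.

MAP estimate of p_A = 0.245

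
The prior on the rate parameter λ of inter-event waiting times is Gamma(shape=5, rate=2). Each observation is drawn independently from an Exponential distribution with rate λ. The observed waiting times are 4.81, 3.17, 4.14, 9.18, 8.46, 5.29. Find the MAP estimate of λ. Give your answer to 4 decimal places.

λ̂_MAP = 0.2699

The Exponential(rate=λ) likelihood is ∝ λ^n e^(−λΣtᵢ). Here n = 6 and Σtᵢ = 4.81 + 3.17 + 4.14 + 9.18 + 8.46 + 5.29 = 35.05.
Posterior ∝ λ^4e^(−2λ) · λ^6e^(−35.05λ) = λ^10e^(−37.05λ), i.e. Gamma(11, 37.05).
Mode = (a−1)/b = 10/37.05 ≈ 0.2699.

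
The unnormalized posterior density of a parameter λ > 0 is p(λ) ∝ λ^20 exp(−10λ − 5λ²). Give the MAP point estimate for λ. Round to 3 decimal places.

ℓ'(λ) = 20/λ − 10 − 10λ. Setting this to zero and multiplying by λ: 10λ² + 10λ − 20 = 0.
λ = (−10 + √(10² + 4·10·20)) / (2·10) = (−10 + √900) / 20 = (−10 + 30)/20 = 1.
ℓ''(λ) = −20/λ² − 10 < 0, confirming a maximum.

λ̂_MAP = 1.000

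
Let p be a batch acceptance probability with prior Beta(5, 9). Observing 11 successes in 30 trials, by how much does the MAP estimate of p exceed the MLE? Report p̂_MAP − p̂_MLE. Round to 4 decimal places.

Posterior is Beta(16, 28); MAP = (16−1)/(44−2) = 15/42 ≈ 0.35714.
MLE ignores the prior: p̂_MLE = k/n = 11/30 ≈ 0.36667.
Difference = 15/42 − 11/30 = -1/105 ≈ -0.0095.

MAP − MLE = -0.0095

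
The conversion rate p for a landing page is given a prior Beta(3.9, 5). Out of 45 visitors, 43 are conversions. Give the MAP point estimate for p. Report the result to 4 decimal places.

p̂_MAP = 0.8844

Prior: Beta(3.9, 5).
Data: 43 successes in 45 trials. The binomial likelihood contributes p^43(1−p)^2, so the posterior is Beta(3.9+43, 5+2) = Beta(46.9, 7).
For Beta(a, b) with a, b > 1 the mode is (a−1)/(a+b−2) = 45.9/51.9 ≈ 0.8844.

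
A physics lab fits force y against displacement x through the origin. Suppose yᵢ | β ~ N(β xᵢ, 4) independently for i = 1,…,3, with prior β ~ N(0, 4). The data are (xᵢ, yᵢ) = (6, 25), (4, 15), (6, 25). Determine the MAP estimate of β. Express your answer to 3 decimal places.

log p(β | y) = −Σ(yᵢ − βxᵢ)²/(2·4) − β²/(2·4) + const.
Setting the derivative to zero: Σxᵢ(yᵢ − βxᵢ)/4 − β/4 = 0, so β = Σxᵢyᵢ / (Σxᵢ² + σ²/τ²).
Σxᵢyᵢ = 6·25 + 4·15 + 6·25 = 360; Σxᵢ² = 88; σ²/τ² = 1.
β̂_MAP = 360 / (88 + 1) = 360/89 ≈ 4.045.

β̂_MAP = 4.045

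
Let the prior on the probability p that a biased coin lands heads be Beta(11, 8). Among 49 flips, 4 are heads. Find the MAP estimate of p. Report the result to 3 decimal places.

Prior: Beta(11, 8).
Data: 4 successes in 49 trials. The binomial likelihood contributes p^4(1−p)^45, so the posterior is Beta(11+4, 8+45) = Beta(15, 53).
For Beta(a, b) with a, b > 1 the mode is (a−1)/(a+b−2) = 14/66 ≈ 0.212.

p̂_MAP = 0.212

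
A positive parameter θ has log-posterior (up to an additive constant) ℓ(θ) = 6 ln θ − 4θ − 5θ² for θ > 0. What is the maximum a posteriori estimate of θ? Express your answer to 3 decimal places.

θ̂_MAP = 0.600

ℓ'(θ) = 6/θ − 4 − 10θ. Setting this to zero and multiplying by θ: 10θ² + 4θ − 6 = 0.
θ = (−4 + √(4² + 4·10·6)) / (2·10) = (−4 + √256) / 20 = (−4 + 16)/20 = 3/5.
ℓ''(θ) = −6/θ² − 10 < 0, confirming a maximum.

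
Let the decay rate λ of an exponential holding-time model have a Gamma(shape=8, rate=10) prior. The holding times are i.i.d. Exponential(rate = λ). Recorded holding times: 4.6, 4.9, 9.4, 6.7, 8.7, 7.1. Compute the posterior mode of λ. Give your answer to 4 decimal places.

The Exponential(rate=λ) likelihood is ∝ λ^n e^(−λΣtᵢ). Here n = 6 and Σtᵢ = 4.6 + 4.9 + 9.4 + 6.7 + 8.7 + 7.1 = 41.4.
Posterior ∝ λ^7e^(−10λ) · λ^6e^(−41.4λ) = λ^13e^(−51.4λ), i.e. Gamma(14, 51.4).
Mode = (a−1)/b = 13/51.4 ≈ 0.2529.

λ̂_MAP = 0.2529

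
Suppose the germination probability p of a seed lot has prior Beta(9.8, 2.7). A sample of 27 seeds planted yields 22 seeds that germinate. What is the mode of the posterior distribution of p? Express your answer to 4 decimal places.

Prior: Beta(9.8, 2.7).
Data: 22 successes in 27 trials. The binomial likelihood contributes p^22(1−p)^5, so the posterior is Beta(9.8+22, 2.7+5) = Beta(31.8, 7.7).
For Beta(a, b) with a, b > 1 the mode is (a−1)/(a+b−2) = 30.8/37.5 ≈ 0.8213.

p̂_MAP = 0.8213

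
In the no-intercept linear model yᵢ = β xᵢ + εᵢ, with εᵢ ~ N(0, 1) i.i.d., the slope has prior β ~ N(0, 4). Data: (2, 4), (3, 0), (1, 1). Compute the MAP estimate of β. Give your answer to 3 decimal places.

log p(β | y) = −Σ(yᵢ − βxᵢ)²/(2·1) − β²/(2·4) + const.
Setting the derivative to zero: Σxᵢ(yᵢ − βxᵢ)/1 − β/4 = 0, so β = Σxᵢyᵢ / (Σxᵢ² + σ²/τ²).
Σxᵢyᵢ = 2·4 + 3·0 + 1·1 = 9; Σxᵢ² = 14; σ²/τ² = 0.25.
β̂_MAP = 9 / (14 + 0.25) = 9/14.25 ≈ 0.632.

β̂_MAP = 0.632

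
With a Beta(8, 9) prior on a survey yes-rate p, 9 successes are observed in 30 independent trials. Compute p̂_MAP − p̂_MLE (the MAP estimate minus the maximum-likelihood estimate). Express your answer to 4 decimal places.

MAP − MLE = 0.0556

Posterior is Beta(17, 30); MAP = (17−1)/(47−2) = 16/45 ≈ 0.35556.
MLE ignores the prior: p̂_MLE = k/n = 9/30 ≈ 0.30000.
Difference = 16/45 − 9/30 = 1/18 ≈ 0.0556.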